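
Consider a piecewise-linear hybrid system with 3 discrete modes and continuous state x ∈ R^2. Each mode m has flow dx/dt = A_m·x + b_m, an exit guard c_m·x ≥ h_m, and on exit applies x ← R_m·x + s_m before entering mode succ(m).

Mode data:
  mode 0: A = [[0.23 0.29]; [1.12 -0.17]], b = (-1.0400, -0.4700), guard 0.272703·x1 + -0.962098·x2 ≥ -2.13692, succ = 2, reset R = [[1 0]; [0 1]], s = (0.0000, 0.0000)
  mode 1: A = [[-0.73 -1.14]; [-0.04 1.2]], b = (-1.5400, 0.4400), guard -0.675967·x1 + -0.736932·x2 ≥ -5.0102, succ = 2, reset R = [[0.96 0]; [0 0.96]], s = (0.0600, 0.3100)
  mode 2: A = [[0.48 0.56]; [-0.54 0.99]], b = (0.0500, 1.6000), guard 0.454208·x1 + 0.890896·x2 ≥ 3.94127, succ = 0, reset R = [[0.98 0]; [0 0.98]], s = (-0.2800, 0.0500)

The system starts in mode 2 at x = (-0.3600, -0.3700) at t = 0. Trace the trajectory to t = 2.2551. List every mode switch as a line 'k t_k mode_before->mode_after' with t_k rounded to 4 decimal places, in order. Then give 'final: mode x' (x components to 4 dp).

Mode 2: guard c·x = 3.9413 hit at Δt = 1.4445 (t = 1.4445), x⁻ = (0.7168, 4.0585) → reset → x⁺ = (0.4225, 4.0273), jump to mode 0
Mode 0: flow for 0.8106 to horizon, guard not reached → x = (0.5627, 3.5777)

1 1.4445 2->0
final: 0 0.5627 3.5777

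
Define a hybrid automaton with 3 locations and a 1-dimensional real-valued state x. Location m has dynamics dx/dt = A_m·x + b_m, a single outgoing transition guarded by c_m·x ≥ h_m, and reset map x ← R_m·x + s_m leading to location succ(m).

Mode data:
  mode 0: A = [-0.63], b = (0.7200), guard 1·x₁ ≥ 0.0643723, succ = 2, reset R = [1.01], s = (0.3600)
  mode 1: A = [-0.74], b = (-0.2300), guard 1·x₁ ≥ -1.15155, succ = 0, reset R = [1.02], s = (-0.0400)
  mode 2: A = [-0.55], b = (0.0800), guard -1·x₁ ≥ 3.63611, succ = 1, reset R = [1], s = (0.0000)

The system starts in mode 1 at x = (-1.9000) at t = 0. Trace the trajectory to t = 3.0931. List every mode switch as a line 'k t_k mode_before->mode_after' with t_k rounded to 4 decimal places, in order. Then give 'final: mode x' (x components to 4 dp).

Mode 1: guard c·x = -1.1516 hit at Δt = 0.8604 (t = 0.8604), x⁻ = (-1.1516) → reset → x⁺ = (-1.2146), jump to mode 0
Mode 0: guard c·x = 0.0644 hit at Δt = 1.2413 (t = 2.1017), x⁻ = (0.0644) → reset → x⁺ = (0.4250), jump to mode 2
Mode 2: flow for 0.9914 to horizon, guard not reached → x = (0.3075)

1 0.8604 1->0
2 2.1017 0->2
final: 2 0.3075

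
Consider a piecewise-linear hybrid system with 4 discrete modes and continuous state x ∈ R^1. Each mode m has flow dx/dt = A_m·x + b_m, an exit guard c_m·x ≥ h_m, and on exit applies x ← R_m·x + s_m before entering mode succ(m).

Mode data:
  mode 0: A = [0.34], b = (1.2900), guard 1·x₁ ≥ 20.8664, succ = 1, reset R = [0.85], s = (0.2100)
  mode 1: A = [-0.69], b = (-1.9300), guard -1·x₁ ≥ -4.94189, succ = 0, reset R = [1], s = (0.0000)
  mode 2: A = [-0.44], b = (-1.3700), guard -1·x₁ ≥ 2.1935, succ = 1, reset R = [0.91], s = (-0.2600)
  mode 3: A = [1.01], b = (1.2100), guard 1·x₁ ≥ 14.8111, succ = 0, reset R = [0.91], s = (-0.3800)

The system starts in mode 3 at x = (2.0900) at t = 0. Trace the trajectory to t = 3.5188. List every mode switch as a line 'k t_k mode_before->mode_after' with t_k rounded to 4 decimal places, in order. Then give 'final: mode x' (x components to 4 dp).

1 1.5672 3->0
2 2.6800 0->1
final: 1 8.8314

Mode 3: guard c·x = 14.8111 hit at Δt = 1.5672 (t = 1.5672), x⁻ = (14.8111) → reset → x⁺ = (13.0981), jump to mode 0
Mode 0: guard c·x = 20.8664 hit at Δt = 1.1128 (t = 2.6800), x⁻ = (20.8664) → reset → x⁺ = (17.9464), jump to mode 1
Mode 1: flow for 0.8388 to horizon, guard not reached → x = (8.8314)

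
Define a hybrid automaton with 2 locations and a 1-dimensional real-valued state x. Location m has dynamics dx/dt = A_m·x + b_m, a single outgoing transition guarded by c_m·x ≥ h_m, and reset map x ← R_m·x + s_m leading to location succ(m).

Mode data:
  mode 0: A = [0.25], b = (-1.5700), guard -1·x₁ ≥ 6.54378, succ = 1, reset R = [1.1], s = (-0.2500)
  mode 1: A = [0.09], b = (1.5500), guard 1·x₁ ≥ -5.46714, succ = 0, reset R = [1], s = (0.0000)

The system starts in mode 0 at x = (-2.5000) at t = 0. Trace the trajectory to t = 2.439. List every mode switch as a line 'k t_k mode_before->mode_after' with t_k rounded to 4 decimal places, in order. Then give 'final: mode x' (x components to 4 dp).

1 1.5153 0->1
final: 1 -6.6009

Mode 0: guard c·x = 6.5438 hit at Δt = 1.5153 (t = 1.5153), x⁻ = (-6.5438) → reset → x⁺ = (-7.4482), jump to mode 1
Mode 1: flow for 0.9237 to horizon, guard not reached → x = (-6.6009)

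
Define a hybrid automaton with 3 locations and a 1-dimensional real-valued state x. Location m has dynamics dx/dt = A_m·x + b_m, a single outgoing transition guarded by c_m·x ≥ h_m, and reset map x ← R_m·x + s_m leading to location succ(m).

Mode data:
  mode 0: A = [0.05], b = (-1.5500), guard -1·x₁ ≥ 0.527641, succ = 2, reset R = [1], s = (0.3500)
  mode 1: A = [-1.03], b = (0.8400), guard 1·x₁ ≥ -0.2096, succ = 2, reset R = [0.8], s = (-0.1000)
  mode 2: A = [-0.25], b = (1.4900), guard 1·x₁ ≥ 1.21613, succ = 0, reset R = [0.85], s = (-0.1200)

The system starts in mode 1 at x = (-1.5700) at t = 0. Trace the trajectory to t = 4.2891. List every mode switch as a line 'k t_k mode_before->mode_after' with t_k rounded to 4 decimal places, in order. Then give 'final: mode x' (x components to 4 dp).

Mode 1: guard c·x = -0.2096 hit at Δt = 0.8200 (t = 0.8200), x⁻ = (-0.2096) → reset → x⁺ = (-0.2677), jump to mode 2
Mode 2: guard c·x = 1.2161 hit at Δt = 1.0886 (t = 1.9086), x⁻ = (1.2161) → reset → x⁺ = (0.9137), jump to mode 0
Mode 0: guard c·x = 0.5276 hit at Δt = 0.9359 (t = 2.8445), x⁻ = (-0.5276) → reset → x⁺ = (-0.1776), jump to mode 2
Mode 2: guard c·x = 1.2161 hit at Δt = 1.0303 (t = 3.8749), x⁻ = (1.2161) → reset → x⁺ = (0.9137), jump to mode 0
Mode 0: flow for 0.4142 to horizon, guard not reached → x = (0.2841)

1 0.8200 1->2
2 1.9086 2->0
3 2.8445 0->2
4 3.8749 2->0
final: 0 0.2841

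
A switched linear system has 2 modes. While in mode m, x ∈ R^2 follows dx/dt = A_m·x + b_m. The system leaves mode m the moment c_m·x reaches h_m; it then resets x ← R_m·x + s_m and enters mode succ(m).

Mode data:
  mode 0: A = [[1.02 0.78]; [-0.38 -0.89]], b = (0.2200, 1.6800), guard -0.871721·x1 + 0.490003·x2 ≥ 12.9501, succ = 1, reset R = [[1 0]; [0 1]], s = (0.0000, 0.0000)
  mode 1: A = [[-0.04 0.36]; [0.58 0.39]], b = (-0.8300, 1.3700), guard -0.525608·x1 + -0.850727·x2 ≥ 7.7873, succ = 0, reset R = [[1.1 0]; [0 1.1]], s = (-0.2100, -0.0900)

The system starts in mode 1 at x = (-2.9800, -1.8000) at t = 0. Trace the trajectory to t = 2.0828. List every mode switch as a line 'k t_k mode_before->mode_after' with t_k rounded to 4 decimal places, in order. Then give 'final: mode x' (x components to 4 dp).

1 1.5709 1->0
final: 0 -13.1962 -1.6561

Mode 1: guard c·x = 7.7873 hit at Δt = 1.5709 (t = 1.5709), x⁻ = (-5.8618, -5.5321) → reset → x⁺ = (-6.6580, -6.1753), jump to mode 0
Mode 0: flow for 0.5119 to horizon, guard not reached → x = (-13.1962, -1.6561)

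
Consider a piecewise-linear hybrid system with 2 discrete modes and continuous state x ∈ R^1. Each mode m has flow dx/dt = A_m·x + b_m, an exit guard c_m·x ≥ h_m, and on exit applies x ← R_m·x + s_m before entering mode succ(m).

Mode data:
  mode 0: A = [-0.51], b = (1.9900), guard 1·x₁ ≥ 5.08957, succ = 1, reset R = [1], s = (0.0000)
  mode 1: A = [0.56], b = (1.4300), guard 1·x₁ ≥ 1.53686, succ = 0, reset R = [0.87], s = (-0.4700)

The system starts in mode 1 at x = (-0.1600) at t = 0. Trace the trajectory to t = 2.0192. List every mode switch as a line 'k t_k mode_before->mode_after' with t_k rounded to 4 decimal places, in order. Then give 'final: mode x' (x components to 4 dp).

Mode 1: guard c·x = 1.5369 hit at Δt = 0.9569 (t = 0.9569), x⁻ = (1.5369) → reset → x⁺ = (0.8671), jump to mode 0
Mode 0: flow for 1.0623 to horizon, guard not reached → x = (2.1365)

1 0.9569 1->0
final: 0 2.1365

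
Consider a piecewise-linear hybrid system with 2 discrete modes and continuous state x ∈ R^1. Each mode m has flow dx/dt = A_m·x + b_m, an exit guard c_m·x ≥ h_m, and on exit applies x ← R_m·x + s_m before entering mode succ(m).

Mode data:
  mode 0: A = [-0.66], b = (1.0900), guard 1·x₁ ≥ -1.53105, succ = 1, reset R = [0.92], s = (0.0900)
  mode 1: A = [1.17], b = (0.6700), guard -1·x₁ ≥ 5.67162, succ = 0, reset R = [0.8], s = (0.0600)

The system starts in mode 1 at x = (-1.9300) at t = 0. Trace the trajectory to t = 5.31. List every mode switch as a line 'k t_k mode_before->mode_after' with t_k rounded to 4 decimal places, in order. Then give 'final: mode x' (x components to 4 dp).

1 1.1312 1->0
2 2.1241 0->1
3 3.7670 1->0
4 4.7599 0->1
final: 1 -1.9924

Mode 1: guard c·x = 5.6716 hit at Δt = 1.1312 (t = 1.1312), x⁻ = (-5.6716) → reset → x⁺ = (-4.4773), jump to mode 0
Mode 0: guard c·x = -1.5311 hit at Δt = 0.9929 (t = 2.1241), x⁻ = (-1.5311) → reset → x⁺ = (-1.3186), jump to mode 1
Mode 1: guard c·x = 5.6716 hit at Δt = 1.6429 (t = 3.7670), x⁻ = (-5.6716) → reset → x⁺ = (-4.4773), jump to mode 0
Mode 0: guard c·x = -1.5311 hit at Δt = 0.9929 (t = 4.7599), x⁻ = (-1.5311) → reset → x⁺ = (-1.3186), jump to mode 1
Mode 1: flow for 0.5501 to horizon, guard not reached → x = (-1.9924)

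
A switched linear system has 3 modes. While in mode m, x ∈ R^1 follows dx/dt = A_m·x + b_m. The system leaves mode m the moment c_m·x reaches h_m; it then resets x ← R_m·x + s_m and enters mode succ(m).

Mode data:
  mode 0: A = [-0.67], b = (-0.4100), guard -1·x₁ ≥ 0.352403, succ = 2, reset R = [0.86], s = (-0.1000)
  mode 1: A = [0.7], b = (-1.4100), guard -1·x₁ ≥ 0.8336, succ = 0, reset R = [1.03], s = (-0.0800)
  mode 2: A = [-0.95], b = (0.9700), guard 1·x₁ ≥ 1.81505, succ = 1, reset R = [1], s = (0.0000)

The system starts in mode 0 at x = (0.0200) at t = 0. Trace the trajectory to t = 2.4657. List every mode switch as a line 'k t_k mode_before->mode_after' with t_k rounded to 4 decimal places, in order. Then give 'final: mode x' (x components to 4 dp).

Mode 0: guard c·x = 0.3524 hit at Δt = 1.3282 (t = 1.3282), x⁻ = (-0.3524) → reset → x⁺ = (-0.4031), jump to mode 2
Mode 2: flow for 1.1375 to horizon, guard not reached → x = (0.5377)

1 1.3282 0->2
final: 2 0.5377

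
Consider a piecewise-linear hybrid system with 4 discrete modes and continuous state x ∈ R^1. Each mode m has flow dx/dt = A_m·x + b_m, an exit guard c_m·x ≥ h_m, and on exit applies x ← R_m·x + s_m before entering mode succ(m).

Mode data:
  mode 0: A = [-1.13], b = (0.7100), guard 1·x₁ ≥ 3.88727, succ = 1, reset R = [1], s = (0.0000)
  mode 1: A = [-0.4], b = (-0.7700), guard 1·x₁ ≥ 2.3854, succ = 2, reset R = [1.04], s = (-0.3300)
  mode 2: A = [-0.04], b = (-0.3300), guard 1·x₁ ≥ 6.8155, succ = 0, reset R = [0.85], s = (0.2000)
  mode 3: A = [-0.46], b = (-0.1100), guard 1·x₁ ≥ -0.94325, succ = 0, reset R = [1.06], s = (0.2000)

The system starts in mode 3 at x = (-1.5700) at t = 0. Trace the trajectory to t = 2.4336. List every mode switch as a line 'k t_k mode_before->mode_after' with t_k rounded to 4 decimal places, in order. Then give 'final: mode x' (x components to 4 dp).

Mode 3: guard c·x = -0.9433 hit at Δt = 1.3840 (t = 1.3840), x⁻ = (-0.9433) → reset → x⁺ = (-0.7998), jump to mode 0
Mode 0: flow for 1.0496 to horizon, guard not reached → x = (0.1921)

1 1.3840 3->0
final: 0 0.1921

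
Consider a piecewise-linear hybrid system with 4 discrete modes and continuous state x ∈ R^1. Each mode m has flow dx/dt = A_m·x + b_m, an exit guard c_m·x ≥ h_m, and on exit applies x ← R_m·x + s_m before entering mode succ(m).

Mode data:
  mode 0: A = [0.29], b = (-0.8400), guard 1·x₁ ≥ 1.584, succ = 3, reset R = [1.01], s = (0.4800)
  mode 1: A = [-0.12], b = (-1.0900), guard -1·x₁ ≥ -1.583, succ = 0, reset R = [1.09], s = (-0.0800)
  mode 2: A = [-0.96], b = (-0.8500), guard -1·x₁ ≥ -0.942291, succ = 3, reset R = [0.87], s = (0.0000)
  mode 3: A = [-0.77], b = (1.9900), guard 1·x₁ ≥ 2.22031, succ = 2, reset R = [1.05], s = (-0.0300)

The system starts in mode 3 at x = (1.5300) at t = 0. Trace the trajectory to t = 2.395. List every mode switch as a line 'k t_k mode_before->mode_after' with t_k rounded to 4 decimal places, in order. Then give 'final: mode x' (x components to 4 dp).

1 1.3809 3->2
2 1.9600 2->3
final: 3 1.3220

Mode 3: guard c·x = 2.2203 hit at Δt = 1.3809 (t = 1.3809), x⁻ = (2.2203) → reset → x⁺ = (2.3013), jump to mode 2
Mode 2: guard c·x = -0.9423 hit at Δt = 0.5791 (t = 1.9600), x⁻ = (0.9423) → reset → x⁺ = (0.8198), jump to mode 3
Mode 3: flow for 0.4350 to horizon, guard not reached → x = (1.3220)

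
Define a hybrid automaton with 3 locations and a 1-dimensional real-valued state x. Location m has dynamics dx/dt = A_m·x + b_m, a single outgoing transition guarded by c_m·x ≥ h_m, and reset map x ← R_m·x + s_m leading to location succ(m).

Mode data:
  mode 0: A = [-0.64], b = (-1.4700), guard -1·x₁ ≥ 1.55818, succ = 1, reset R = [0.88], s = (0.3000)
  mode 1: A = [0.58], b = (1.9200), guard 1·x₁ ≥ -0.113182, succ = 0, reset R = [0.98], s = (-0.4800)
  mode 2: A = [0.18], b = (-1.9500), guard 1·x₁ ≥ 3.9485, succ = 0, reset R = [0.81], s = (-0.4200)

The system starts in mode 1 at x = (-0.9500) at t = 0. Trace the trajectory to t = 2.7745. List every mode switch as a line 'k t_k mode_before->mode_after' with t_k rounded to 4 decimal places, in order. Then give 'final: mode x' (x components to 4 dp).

1 0.5232 1->0
2 1.8310 0->1
3 2.4451 1->0
final: 0 -0.9152

Mode 1: guard c·x = -0.1132 hit at Δt = 0.5232 (t = 0.5232), x⁻ = (-0.1132) → reset → x⁺ = (-0.5909), jump to mode 0
Mode 0: guard c·x = 1.5582 hit at Δt = 1.3078 (t = 1.8310), x⁻ = (-1.5582) → reset → x⁺ = (-1.0712), jump to mode 1
Mode 1: guard c·x = -0.1132 hit at Δt = 0.6141 (t = 2.4451), x⁻ = (-0.1132) → reset → x⁺ = (-0.5909), jump to mode 0
Mode 0: flow for 0.3294 to horizon, guard not reached → x = (-0.9152)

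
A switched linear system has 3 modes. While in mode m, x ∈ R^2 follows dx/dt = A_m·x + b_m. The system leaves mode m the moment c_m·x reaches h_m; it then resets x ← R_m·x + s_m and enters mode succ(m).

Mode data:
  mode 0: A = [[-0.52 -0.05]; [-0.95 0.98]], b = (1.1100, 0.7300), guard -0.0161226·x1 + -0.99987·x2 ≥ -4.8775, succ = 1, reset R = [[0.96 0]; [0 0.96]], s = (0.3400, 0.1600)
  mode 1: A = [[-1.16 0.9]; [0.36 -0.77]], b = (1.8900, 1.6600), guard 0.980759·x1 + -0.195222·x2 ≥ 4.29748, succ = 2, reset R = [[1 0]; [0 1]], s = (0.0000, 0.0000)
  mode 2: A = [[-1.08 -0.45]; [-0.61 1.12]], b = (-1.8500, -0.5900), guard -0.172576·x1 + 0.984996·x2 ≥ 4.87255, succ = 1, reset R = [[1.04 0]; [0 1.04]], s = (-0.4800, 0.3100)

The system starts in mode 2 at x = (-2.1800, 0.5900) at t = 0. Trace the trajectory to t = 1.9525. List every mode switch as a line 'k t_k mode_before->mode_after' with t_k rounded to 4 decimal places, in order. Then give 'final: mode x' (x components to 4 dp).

Mode 2: guard c·x = 4.8726 hit at Δt = 1.2521 (t = 1.2521), x⁻ = (-2.6059, 4.4902) → reset → x⁺ = (-3.1901, 4.9798), jump to mode 1
Mode 1: flow for 0.7004 to horizon, guard not reached → x = (1.2706, 3.7238)

1 1.2521 2->1
final: 1 1.2706 3.7238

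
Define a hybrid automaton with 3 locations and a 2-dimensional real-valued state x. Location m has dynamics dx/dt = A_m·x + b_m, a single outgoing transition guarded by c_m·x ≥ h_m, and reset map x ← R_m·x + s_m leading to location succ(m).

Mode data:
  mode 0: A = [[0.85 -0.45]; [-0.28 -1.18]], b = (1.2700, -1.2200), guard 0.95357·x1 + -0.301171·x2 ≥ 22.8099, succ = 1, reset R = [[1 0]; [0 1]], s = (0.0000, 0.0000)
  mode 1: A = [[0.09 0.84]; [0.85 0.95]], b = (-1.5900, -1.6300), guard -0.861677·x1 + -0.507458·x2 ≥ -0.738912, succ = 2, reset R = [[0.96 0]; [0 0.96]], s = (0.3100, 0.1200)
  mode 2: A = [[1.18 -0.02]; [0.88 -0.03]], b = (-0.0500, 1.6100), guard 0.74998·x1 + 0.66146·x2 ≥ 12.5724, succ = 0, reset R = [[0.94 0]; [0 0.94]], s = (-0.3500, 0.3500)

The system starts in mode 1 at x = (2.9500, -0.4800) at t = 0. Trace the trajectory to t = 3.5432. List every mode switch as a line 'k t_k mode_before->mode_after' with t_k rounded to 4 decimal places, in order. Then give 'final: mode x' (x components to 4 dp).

Mode 1: guard c·x = -0.7389 hit at Δt = 0.9266 (t = 0.9266), x⁻ = (1.2836, -0.7235) → reset → x⁺ = (1.5422, -0.5745), jump to mode 2
Mode 2: guard c·x = 12.5724 hit at Δt = 1.5897 (t = 2.5163), x⁻ = (9.6733, 8.0392) → reset → x⁺ = (8.7429, 7.9069), jump to mode 0
Mode 0: flow for 1.0269 to horizon, guard not reached → x = (20.3623, -0.7971)

1 0.9266 1->2
2 2.5163 2->0
final: 0 20.3623 -0.7971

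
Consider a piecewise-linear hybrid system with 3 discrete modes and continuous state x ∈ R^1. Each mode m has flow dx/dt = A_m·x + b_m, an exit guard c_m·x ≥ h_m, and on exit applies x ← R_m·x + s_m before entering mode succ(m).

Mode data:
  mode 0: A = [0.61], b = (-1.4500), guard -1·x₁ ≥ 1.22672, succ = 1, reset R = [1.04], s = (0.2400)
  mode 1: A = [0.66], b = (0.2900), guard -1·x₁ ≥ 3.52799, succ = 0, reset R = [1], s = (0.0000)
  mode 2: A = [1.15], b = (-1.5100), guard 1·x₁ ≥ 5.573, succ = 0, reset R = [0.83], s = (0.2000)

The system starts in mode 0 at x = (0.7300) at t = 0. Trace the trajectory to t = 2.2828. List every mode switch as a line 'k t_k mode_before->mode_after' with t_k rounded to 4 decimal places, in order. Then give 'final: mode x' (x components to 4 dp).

1 1.2836 0->1
final: 1 -1.5927

Mode 0: guard c·x = 1.2267 hit at Δt = 1.2836 (t = 1.2836), x⁻ = (-1.2267) → reset → x⁺ = (-1.0358), jump to mode 1
Mode 1: flow for 0.9992 to horizon, guard not reached → x = (-1.5927)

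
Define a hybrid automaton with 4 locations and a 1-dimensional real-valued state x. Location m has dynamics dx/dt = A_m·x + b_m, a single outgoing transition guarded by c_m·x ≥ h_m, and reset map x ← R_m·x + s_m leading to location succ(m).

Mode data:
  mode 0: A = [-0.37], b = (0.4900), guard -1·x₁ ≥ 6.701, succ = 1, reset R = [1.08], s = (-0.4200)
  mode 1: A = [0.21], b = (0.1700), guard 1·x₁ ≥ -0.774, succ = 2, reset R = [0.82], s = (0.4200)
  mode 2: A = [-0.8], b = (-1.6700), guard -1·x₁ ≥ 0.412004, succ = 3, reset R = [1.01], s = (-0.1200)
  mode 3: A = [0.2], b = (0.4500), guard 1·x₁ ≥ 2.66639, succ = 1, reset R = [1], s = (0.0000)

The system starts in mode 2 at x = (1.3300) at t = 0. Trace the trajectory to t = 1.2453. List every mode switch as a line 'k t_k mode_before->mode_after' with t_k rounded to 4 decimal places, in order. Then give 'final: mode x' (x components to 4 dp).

1 0.8910 2->3
final: 3 -0.4103

Mode 2: guard c·x = 0.4120 hit at Δt = 0.8910 (t = 0.8910), x⁻ = (-0.4120) → reset → x⁺ = (-0.5361), jump to mode 3
Mode 3: flow for 0.3543 to horizon, guard not reached → x = (-0.4103)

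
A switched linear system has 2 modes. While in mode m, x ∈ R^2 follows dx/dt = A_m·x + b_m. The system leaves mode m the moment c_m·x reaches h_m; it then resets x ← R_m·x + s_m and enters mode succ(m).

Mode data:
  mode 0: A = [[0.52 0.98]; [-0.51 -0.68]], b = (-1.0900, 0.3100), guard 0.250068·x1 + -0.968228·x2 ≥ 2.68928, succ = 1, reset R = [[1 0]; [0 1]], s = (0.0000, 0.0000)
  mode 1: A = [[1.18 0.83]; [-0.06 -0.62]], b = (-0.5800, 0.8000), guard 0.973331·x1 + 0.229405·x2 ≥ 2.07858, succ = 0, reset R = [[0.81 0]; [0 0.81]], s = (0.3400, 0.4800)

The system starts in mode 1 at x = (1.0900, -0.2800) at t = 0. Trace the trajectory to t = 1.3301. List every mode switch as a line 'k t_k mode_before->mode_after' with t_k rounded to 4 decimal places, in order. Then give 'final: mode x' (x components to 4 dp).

1 0.8276 1->0
final: 0 2.2408 0.1739

Mode 1: guard c·x = 2.0786 hit at Δt = 0.8276 (t = 0.8276), x⁻ = (2.0668, 0.2917) → reset → x⁺ = (2.0141, 0.7163), jump to mode 0
Mode 0: flow for 0.5025 to horizon, guard not reached → x = (2.2408, 0.1739)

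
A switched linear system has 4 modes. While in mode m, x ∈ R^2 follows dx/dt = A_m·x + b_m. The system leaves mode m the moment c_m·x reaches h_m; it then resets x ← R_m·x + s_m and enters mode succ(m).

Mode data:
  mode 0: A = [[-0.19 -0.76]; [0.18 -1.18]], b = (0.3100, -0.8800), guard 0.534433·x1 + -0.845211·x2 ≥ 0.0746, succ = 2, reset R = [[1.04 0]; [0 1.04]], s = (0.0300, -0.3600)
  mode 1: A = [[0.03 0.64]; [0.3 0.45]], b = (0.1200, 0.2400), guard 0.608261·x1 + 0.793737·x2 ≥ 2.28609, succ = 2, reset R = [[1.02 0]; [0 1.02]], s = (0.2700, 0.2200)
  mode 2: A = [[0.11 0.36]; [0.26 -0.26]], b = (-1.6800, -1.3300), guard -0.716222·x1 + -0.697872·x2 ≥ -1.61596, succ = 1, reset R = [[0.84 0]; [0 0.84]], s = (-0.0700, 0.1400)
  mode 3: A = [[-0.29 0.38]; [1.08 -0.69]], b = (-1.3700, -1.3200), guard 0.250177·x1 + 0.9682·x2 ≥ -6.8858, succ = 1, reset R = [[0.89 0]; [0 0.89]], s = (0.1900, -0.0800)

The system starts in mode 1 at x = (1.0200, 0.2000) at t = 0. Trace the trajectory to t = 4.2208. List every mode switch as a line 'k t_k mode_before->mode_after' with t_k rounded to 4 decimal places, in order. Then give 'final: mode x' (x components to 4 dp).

Mode 1: guard c·x = 2.2861 hit at Δt = 1.2934 (t = 1.2934), x⁻ = (1.8451, 1.4662) → reset → x⁺ = (2.1520, 1.7155), jump to mode 2
Mode 2: guard c·x = -1.6160 hit at Δt = 0.7185 (t = 2.0119), x⁻ = (1.4203, 0.8579) → reset → x⁺ = (1.1230, 0.8607), jump to mode 1
Mode 1: guard c·x = 2.2861 hit at Δt = 0.6082 (t = 2.6201), x⁻ = (1.6878, 1.5867) → reset → x⁺ = (1.9916, 1.8385), jump to mode 2
Mode 2: guard c·x = -1.6160 hit at Δt = 0.6882 (t = 3.3083), x⁻ = (1.3095, 0.9716) → reset → x⁺ = (1.0300, 0.9562), jump to mode 1
Mode 1: guard c·x = 2.2861 hit at Δt = 0.5804 (t = 3.8887), x⁻ = (1.5984, 1.6553) → reset → x⁺ = (1.9004, 1.9084), jump to mode 2
Mode 2: flow for 0.3321 to horizon, guard not reached → x = (1.6087, 1.4727)

1 1.2934 1->2
2 2.0119 2->1
3 2.6201 1->2
4 3.3083 2->1
5 3.8887 1->2
final: 2 1.6087 1.4727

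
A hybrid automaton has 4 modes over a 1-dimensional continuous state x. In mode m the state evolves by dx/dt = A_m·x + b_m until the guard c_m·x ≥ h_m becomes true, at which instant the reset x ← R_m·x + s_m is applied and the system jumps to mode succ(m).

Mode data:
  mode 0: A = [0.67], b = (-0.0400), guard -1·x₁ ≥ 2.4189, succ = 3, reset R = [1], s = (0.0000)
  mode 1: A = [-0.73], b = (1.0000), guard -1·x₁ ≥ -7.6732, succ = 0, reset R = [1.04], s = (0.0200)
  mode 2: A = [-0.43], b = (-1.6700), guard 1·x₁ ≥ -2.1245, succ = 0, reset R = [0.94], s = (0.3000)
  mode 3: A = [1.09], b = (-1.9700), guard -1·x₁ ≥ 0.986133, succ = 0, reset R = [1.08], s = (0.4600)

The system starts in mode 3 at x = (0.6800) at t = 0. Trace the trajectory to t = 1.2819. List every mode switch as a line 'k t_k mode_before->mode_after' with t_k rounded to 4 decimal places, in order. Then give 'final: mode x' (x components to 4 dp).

Mode 3: guard c·x = 0.9861 hit at Δt = 0.8325 (t = 0.8325), x⁻ = (-0.9861) → reset → x⁺ = (-0.6050), jump to mode 0
Mode 0: flow for 0.4494 to horizon, guard not reached → x = (-0.8386)

1 0.8325 3->0
final: 0 -0.8386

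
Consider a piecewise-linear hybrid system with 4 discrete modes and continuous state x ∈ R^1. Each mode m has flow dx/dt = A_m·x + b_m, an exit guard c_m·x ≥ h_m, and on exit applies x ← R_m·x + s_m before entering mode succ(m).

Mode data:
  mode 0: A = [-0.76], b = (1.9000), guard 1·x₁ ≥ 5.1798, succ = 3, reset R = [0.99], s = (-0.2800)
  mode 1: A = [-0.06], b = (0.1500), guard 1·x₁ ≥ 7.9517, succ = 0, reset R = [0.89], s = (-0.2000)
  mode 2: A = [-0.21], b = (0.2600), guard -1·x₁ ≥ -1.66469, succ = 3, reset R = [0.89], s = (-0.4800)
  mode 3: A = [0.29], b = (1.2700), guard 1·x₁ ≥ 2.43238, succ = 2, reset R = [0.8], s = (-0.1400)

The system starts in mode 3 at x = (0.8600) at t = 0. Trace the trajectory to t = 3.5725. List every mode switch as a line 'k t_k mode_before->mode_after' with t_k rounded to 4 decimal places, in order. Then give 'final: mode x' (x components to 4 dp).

1 0.9050 3->2
2 2.2667 2->3
3 3.0797 3->2
final: 2 1.7501

Mode 3: guard c·x = 2.4324 hit at Δt = 0.9050 (t = 0.9050), x⁻ = (2.4324) → reset → x⁺ = (1.8059), jump to mode 2
Mode 2: guard c·x = -1.6647 hit at Δt = 1.3617 (t = 2.2667), x⁻ = (1.6647) → reset → x⁺ = (1.0016), jump to mode 3
Mode 3: guard c·x = 2.4324 hit at Δt = 0.8131 (t = 3.0797), x⁻ = (2.4324) → reset → x⁺ = (1.8059), jump to mode 2
Mode 2: flow for 0.4928 to horizon, guard not reached → x = (1.7501)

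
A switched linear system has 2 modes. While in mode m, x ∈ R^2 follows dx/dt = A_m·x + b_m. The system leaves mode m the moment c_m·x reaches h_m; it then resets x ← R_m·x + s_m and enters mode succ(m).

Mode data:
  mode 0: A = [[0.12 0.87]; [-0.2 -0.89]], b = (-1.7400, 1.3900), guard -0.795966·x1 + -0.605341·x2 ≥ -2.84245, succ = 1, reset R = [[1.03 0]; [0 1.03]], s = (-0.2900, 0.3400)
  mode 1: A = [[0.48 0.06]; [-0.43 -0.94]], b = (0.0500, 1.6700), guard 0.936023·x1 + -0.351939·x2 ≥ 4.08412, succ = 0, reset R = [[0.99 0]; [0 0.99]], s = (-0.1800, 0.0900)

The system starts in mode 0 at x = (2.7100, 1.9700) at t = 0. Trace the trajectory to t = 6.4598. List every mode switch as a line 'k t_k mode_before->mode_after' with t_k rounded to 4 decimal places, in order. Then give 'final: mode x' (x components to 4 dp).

Mode 0: guard c·x = -2.8424 hit at Δt = 1.3475 (t = 1.3475), x⁻ = (2.6144, 1.2579) → reset → x⁺ = (2.4029, 1.6356), jump to mode 1
Mode 1: guard c·x = 4.0841 hit at Δt = 1.2513 (t = 2.5988), x⁻ = (4.5864, 0.5934) → reset → x⁺ = (4.3605, 0.6774), jump to mode 0
Mode 0: guard c·x = -2.8424 hit at Δt = 1.9504 (t = 4.5492), x⁻ = (2.9948, 0.7578) → reset → x⁺ = (2.7946, 1.1205), jump to mode 1
Mode 1: guard c·x = 4.0841 hit at Δt = 0.9583 (t = 5.5075), x⁻ = (4.5493, 0.4947) → reset → x⁺ = (4.3238, 0.5798), jump to mode 0
Mode 0: flow for 0.9523 to horizon, guard not reached → x = (3.6191, 0.6369)

1 1.3475 0->1
2 2.5988 1->0
3 4.5492 0->1
4 5.5075 1->0
final: 0 3.6191 0.6369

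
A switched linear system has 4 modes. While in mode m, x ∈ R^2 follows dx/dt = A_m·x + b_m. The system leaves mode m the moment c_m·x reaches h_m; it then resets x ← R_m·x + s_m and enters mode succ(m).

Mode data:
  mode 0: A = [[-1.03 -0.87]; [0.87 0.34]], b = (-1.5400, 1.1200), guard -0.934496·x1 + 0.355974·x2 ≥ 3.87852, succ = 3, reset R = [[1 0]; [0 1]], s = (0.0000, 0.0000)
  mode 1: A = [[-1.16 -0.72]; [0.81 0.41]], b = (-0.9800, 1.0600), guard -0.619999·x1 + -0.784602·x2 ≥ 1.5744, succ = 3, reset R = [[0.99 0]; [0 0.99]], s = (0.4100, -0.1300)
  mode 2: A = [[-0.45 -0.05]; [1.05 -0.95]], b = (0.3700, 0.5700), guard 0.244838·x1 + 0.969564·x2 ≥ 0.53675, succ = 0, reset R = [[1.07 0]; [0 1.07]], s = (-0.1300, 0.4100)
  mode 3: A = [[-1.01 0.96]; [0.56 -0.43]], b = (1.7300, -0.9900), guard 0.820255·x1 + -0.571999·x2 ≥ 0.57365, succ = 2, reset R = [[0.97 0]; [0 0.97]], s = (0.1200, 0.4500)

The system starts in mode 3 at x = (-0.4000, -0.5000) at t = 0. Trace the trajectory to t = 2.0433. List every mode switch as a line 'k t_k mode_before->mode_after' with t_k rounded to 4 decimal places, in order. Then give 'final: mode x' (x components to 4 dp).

Mode 3: guard c·x = 0.5736 hit at Δt = 0.4376 (t = 0.4376), x⁻ = (0.1192, -0.8319) → reset → x⁺ = (0.2357, -0.3569), jump to mode 2
Mode 2: guard c·x = 0.5367 hit at Δt = 0.9424 (t = 1.3800), x⁻ = (0.4340, 0.4440) → reset → x⁺ = (0.3344, 0.8851), jump to mode 0
Mode 0: flow for 0.6633 to horizon, guard not reached → x = (-1.1467, 1.6671)

1 0.4376 3->2
2 1.3800 2->0
final: 0 -1.1467 1.6671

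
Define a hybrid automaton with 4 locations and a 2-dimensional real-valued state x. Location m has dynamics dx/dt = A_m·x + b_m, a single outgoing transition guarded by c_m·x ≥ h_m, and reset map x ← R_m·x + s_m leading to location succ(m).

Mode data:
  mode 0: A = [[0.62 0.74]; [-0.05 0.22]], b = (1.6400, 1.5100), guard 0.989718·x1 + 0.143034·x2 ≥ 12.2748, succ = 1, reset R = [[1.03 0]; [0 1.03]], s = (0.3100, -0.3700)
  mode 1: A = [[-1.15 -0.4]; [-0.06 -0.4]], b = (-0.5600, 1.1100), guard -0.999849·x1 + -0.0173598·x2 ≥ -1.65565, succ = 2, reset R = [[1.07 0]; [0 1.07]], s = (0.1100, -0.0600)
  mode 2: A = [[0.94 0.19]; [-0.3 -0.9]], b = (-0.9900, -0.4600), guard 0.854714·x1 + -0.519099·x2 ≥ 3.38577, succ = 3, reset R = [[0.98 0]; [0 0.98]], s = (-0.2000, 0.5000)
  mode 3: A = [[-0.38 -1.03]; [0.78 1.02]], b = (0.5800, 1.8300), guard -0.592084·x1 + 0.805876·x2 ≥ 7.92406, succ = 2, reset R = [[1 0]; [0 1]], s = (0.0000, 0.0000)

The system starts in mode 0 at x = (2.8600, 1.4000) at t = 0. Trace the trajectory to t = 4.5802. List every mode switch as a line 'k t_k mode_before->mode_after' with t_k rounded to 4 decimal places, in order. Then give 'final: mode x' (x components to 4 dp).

1 1.1945 0->1
2 2.5170 1->2
3 3.6800 2->3
final: 3 0.2000 6.9961

Mode 0: guard c·x = 12.2748 hit at Δt = 1.1945 (t = 1.1945), x⁻ = (11.9051, 3.4407) → reset → x⁺ = (12.5722, 3.1739), jump to mode 1
Mode 1: guard c·x = -1.6557 hit at Δt = 1.3225 (t = 2.5170), x⁻ = (1.6093, 2.6849) → reset → x⁺ = (1.8319, 2.8128), jump to mode 2
Mode 2: guard c·x = 3.3858 hit at Δt = 1.1630 (t = 3.6800), x⁻ = (3.9729, 0.0191) → reset → x⁺ = (3.6934, 0.5187), jump to mode 3
Mode 3: flow for 0.9002 to horizon, guard not reached → x = (0.2000, 6.9961)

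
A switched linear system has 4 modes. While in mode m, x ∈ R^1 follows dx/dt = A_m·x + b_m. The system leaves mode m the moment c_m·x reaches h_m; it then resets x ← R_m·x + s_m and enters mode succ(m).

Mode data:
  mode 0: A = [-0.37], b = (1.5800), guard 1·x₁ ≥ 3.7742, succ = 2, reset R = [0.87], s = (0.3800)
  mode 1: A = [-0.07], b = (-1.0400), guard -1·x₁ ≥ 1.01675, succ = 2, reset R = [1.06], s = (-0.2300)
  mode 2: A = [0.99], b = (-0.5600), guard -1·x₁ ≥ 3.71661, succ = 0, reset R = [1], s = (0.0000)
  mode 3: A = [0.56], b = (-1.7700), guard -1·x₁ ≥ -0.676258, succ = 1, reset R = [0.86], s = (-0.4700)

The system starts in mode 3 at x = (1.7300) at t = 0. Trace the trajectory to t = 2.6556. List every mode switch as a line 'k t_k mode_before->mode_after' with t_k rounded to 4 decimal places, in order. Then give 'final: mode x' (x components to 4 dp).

1 0.9855 3->1
2 2.1051 1->2
final: 2 -2.6652

Mode 3: guard c·x = -0.6763 hit at Δt = 0.9855 (t = 0.9855), x⁻ = (0.6763) → reset → x⁺ = (0.1116), jump to mode 1
Mode 1: guard c·x = 1.0168 hit at Δt = 1.1196 (t = 2.1051), x⁻ = (-1.0168) → reset → x⁺ = (-1.3078), jump to mode 2
Mode 2: flow for 0.5505 to horizon, guard not reached → x = (-2.6652)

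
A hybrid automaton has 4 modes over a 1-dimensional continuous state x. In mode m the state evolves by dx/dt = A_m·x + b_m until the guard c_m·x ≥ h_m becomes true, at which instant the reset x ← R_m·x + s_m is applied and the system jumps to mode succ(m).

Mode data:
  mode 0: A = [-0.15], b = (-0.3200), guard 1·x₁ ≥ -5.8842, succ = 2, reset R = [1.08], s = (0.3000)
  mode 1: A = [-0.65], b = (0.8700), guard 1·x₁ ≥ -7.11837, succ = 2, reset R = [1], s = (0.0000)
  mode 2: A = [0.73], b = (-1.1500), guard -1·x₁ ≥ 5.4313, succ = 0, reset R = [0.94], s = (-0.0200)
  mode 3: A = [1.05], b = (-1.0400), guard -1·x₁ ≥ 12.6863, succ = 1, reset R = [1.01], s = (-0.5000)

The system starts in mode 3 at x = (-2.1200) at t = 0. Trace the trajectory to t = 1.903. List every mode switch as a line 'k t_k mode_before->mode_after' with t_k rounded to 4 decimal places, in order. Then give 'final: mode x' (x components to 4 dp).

Mode 3: guard c·x = 12.6863 hit at Δt = 1.4104 (t = 1.4104), x⁻ = (-12.6863) → reset → x⁺ = (-13.3132), jump to mode 1
Mode 1: flow for 0.4926 to horizon, guard not reached → x = (-9.2988)

1 1.4104 3->1
final: 1 -9.2988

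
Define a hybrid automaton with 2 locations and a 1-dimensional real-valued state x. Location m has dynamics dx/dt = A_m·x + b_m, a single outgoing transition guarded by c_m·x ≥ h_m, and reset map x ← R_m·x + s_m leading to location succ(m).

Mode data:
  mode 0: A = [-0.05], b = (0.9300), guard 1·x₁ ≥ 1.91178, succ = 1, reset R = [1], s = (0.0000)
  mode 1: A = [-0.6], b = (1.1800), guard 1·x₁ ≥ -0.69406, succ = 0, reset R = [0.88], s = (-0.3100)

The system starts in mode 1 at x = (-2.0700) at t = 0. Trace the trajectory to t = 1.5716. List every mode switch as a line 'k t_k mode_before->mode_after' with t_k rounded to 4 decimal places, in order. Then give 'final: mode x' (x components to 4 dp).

Mode 1: guard c·x = -0.6941 hit at Δt = 0.6947 (t = 0.6947), x⁻ = (-0.6941) → reset → x⁺ = (-0.9208), jump to mode 0
Mode 0: flow for 0.8769 to horizon, guard not reached → x = (-0.0834)

1 0.6947 1->0
final: 0 -0.0834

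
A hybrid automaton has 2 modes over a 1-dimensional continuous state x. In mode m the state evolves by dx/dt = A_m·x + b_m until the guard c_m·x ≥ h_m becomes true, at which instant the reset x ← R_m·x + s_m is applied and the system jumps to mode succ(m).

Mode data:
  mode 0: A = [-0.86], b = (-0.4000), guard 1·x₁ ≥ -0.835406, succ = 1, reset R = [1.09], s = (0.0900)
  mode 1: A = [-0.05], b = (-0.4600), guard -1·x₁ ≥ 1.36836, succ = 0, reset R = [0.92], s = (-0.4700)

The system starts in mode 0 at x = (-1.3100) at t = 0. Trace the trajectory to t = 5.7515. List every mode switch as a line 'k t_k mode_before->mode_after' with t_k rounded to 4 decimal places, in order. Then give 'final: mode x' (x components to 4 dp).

1 0.9592 0->1
2 2.3113 1->0
3 3.7387 0->1
4 5.0908 1->0
final: 0 -1.1811

Mode 0: guard c·x = -0.8354 hit at Δt = 0.9592 (t = 0.9592), x⁻ = (-0.8354) → reset → x⁺ = (-0.8206), jump to mode 1
Mode 1: guard c·x = 1.3684 hit at Δt = 1.3521 (t = 2.3113), x⁻ = (-1.3684) → reset → x⁺ = (-1.7289), jump to mode 0
Mode 0: guard c·x = -0.8354 hit at Δt = 1.4274 (t = 3.7387), x⁻ = (-0.8354) → reset → x⁺ = (-0.8206), jump to mode 1
Mode 1: guard c·x = 1.3684 hit at Δt = 1.3521 (t = 5.0908), x⁻ = (-1.3684) → reset → x⁺ = (-1.7289), jump to mode 0
Mode 0: flow for 0.6607 to horizon, guard not reached → x = (-1.1811)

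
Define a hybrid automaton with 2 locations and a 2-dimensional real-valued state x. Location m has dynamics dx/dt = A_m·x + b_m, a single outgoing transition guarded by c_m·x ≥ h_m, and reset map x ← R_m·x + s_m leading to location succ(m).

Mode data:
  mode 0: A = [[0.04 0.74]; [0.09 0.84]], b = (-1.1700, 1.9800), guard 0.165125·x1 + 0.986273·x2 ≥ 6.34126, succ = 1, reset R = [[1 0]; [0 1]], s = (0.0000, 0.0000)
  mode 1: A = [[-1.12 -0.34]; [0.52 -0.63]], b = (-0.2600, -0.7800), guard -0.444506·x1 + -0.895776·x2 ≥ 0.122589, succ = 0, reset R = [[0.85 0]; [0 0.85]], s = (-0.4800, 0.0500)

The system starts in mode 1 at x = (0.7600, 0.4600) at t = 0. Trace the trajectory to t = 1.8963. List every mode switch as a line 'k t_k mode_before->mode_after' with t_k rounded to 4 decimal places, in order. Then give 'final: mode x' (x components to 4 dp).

1 0.9483 1->0
final: 0 -0.8029 2.5385

Mode 1: guard c·x = 0.1226 hit at Δt = 0.9483 (t = 0.9483), x⁻ = (0.0959, -0.1844) → reset → x⁺ = (-0.3985, -0.1068), jump to mode 0
Mode 0: flow for 0.9480 to horizon, guard not reached → x = (-0.8029, 2.5385)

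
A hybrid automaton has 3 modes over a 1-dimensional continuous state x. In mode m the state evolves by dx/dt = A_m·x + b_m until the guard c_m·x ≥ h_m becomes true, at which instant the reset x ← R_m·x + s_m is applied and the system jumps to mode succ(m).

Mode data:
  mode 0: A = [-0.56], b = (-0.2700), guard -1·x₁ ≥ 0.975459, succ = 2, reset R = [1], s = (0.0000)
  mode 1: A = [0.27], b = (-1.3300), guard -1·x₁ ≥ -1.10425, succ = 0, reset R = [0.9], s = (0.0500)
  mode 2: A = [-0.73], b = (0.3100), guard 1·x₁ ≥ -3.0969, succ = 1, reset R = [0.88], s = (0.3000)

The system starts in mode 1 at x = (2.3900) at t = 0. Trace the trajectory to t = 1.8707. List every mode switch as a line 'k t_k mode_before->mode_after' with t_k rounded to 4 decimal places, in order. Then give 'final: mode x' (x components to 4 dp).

Mode 1: guard c·x = -1.1042 hit at Δt = 1.5190 (t = 1.5190), x⁻ = (1.1043) → reset → x⁺ = (1.0438), jump to mode 0
Mode 0: flow for 0.3517 to horizon, guard not reached → x = (0.7710)

1 1.5190 1->0
final: 0 0.7710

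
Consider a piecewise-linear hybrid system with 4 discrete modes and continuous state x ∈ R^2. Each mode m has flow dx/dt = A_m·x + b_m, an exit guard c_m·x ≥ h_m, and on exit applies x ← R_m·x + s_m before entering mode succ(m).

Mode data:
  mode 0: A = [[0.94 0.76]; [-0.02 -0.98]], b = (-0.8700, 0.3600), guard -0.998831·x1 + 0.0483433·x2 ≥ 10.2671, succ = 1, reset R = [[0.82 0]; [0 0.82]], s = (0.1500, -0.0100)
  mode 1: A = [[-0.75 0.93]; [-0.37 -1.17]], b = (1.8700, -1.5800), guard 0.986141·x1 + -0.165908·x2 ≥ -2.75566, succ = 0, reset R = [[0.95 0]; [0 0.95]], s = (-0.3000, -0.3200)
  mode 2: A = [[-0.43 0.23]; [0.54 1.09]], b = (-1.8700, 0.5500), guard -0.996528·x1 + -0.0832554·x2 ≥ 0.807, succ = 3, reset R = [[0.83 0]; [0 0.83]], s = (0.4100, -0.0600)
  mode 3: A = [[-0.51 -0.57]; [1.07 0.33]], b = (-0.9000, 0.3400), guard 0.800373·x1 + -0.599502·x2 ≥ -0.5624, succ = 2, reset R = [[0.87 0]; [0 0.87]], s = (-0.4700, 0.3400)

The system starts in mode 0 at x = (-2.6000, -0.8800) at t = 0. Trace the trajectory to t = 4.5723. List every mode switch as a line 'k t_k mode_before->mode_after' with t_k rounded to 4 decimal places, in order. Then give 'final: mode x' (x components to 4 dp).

Mode 0: guard c·x = 10.2671 hit at Δt = 1.1636 (t = 1.1636), x⁻ = (-10.2762, 0.0593) → reset → x⁺ = (-8.2765, 0.0386), jump to mode 1
Mode 1: guard c·x = -2.7557 hit at Δt = 0.9176 (t = 2.0812), x⁻ = (-2.7758, 0.1104) → reset → x⁺ = (-2.9370, -0.2151), jump to mode 0
Mode 0: guard c·x = 10.2671 hit at Δt = 1.1338 (t = 3.2150), x⁻ = (-10.2662, 0.2668) → reset → x⁺ = (-8.2683, 0.2088), jump to mode 1
Mode 1: guard c·x = -2.7557 hit at Δt = 0.9049 (t = 4.1199), x⁻ = (-2.7662, 0.1677) → reset → x⁺ = (-2.9279, -0.1607), jump to mode 0
Mode 0: flow for 0.4524 to horizon, guard not reached → x = (-4.9925, 0.0574)

1 1.1636 0->1
2 2.0812 1->0
3 3.2150 0->1
4 4.1199 1->0
final: 0 -4.9925 0.0574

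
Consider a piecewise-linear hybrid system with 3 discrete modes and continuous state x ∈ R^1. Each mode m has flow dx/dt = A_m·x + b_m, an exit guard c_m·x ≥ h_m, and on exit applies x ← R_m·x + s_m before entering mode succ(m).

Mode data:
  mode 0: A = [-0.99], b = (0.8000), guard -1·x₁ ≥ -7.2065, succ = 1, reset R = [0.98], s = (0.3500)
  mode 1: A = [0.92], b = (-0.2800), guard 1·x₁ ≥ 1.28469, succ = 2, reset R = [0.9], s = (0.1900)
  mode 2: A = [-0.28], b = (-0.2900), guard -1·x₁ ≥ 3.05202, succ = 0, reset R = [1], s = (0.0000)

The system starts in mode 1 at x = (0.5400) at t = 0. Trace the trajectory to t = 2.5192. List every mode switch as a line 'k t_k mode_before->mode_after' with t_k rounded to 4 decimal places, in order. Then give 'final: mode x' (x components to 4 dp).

1 1.5495 1->2
final: 2 0.7799

Mode 1: guard c·x = 1.2847 hit at Δt = 1.5495 (t = 1.5495), x⁻ = (1.2847) → reset → x⁺ = (1.3462), jump to mode 2
Mode 2: flow for 0.9697 to horizon, guard not reached → x = (0.7799)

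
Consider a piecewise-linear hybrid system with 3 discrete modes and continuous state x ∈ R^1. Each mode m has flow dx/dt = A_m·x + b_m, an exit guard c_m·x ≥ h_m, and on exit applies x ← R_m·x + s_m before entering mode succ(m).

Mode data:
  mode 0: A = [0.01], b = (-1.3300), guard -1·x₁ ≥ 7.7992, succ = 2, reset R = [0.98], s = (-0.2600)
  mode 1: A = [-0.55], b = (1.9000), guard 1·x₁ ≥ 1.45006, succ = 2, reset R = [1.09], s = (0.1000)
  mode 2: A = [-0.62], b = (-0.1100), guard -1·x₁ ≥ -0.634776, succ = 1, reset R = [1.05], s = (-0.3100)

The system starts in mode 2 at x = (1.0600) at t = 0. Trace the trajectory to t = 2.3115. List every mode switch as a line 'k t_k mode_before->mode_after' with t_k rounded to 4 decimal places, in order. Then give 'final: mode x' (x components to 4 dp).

Mode 2: guard c·x = -0.6348 hit at Δt = 0.6791 (t = 0.6791), x⁻ = (0.6348) → reset → x⁺ = (0.3565), jump to mode 1
Mode 1: guard c·x = 1.4501 hit at Δt = 0.7916 (t = 1.4707), x⁻ = (1.4501) → reset → x⁺ = (1.6806), jump to mode 2
Mode 2: flow for 0.8408 to horizon, guard not reached → x = (0.9258)

1 0.6791 2->1
2 1.4707 1->2
final: 2 0.9258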